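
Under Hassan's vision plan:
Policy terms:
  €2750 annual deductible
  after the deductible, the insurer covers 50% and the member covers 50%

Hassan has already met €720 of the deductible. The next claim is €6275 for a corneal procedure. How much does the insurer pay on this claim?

Deductible still to meet: €2750 − €720 = €2030.
The remaining €4245 (= €6275 − €2030) moves to coinsurance.
Coinsurance: €4245 × 50% = €2122.50.
Member responsibility: €2030 + €2122.50 = €4152.50.
Insurer pays the balance: €6275 − €4152.50 = €2122.50.

€2122.50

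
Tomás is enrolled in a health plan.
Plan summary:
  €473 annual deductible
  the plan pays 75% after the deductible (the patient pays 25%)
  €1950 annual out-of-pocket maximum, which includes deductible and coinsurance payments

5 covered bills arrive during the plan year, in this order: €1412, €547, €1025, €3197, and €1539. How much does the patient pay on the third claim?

#1 (€1412): €473 to deductible, leaving €939; coinsurance €939 × 25% = €234.75. Cost to patient: €707.75. OOP to date €707.75.
#2 (€547): 25% coinsurance on €547 = €136.75. Patient owes €136.75 (running OOP €844.50).
#3 (€1025): 25% coinsurance on €1025 = €256.25. Patient pays €256.25; OOP now €1100.75.

€256.25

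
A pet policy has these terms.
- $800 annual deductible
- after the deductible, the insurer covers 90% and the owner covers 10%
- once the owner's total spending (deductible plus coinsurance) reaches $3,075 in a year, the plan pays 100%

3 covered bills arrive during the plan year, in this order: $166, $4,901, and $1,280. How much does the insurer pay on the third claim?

Claim 1 ($166): entire amount goes to the deductible. Owner owes $166 (running OOP $166). Insurer: $166 − $166 = $0.
Claim 2 ($4,901): $634 to deductible, leaving $4,267; owner's 10% is $426.70. Owner owes $1,060.70 (running OOP $1,226.70). Plan pays $4,901 − $1,060.70 = $3,840.30.
Claim 3 ($1,280): deductible met; 10% of $1,280 = $128. Owner owes $128 (running OOP $1,354.70). Plan pays $1,280 − $128 = $1,152.

$1,152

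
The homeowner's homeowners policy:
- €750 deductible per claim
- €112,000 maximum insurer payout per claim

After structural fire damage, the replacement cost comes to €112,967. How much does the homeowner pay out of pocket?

Less the €750 deductible: €112,967 − €750 = €112,217.
Since €112,217 > €112,000, the payout is capped at €112,000.
Out of pocket: €112,967 − €112,000 = €967.

€967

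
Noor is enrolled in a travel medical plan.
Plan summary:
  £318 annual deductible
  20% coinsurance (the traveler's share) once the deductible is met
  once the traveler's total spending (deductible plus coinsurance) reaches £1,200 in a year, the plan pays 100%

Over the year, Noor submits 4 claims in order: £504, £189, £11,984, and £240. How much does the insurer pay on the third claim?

£11,177

#1 (£504): deductible takes £318, £186 remains; traveler's 20% is £37.20. Traveler owes £355.20 (running OOP £355.20). Plan pays £504 − £355.20 = £148.80.
#2 (£189): deductible already satisfied, so traveler's share is 20% × £189 = £37.80. Traveler owes £37.80 (running OOP £393). Plan pays £189 − £37.80 = £151.20.
#3 (£11,984): deductible met; 20% of £11,984 = £2,396.80. OOP would hit £2,789.80 > £1,200, so the cap limits the traveler to £1,200 − £393 = £807. Plan pays £11,984 − £807 = £11,177.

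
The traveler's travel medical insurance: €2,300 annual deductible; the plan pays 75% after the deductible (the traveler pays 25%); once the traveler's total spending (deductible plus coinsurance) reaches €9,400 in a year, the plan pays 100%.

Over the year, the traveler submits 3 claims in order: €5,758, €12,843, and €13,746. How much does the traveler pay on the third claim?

€3,024.75

Claim 1 — €5,758: deductible takes €2,300, €3,458 remains; traveler's 25% is €864.50. Cost to traveler: €3,164.50. OOP to date €3,164.50.
Claim 2 — €12,843: 25% coinsurance on €12,843 = €3,210.75. Cost to traveler: €3,210.75. OOP to date €6,375.25.
Claim 3 — €13,746: deductible already satisfied, so traveler's share is 25% × €13,746 = €3,436.50. That would push OOP to €9,811.75, over the €9,400 cap, so traveler pays €9,400 − €6,375.25 = €3,024.75.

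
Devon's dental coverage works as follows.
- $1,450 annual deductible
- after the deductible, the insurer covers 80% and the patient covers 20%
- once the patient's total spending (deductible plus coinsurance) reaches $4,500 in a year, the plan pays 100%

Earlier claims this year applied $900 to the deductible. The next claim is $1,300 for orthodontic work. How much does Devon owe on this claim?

$700

$900 of the $1,450 deductible is already met, leaving $550.
That leaves $1,300 − $550 = $750 for coinsurance.
Patient's 20% share of $750 is $150.
Patient responsibility before any cap: $550 + $150 = $700.
Year-to-date out-of-pocket becomes $900 + $700 = $1,600, still under the $4,500 maximum, so no cap applies.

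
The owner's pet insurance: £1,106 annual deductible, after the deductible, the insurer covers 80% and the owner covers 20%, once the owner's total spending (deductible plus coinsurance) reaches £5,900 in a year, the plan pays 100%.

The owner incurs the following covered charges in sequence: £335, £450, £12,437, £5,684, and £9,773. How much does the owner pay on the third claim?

Claim 1 (£335): entire amount goes to the deductible. Owner pays £335; OOP now £335.
Claim 2 (£450): all of it applies to the deductible. Owner owes £450 (running OOP £785).
Claim 3 (£12,437): deductible takes £321, £12,116 remains; owner's 20% is £2,423.20. Owner owes £2,744.20 (running OOP £3,529.20).

£2,744.20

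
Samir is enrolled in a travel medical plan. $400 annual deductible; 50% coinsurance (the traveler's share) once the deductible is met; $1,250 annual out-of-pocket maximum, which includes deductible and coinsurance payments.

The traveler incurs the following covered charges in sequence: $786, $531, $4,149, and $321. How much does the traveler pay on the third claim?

Claim 1 ($786): $400 finishes the deductible; $386 goes to coinsurance; traveler's 50% is $193. Cost to traveler: $593. OOP to date $593.
Claim 2 ($531): deductible already satisfied, so traveler's share is 50% × $531 = $265.50. Traveler pays $265.50; OOP now $858.50.
Claim 3 ($4,149): 50% coinsurance on $4,149 = $2,074.50. That would push OOP to $2,933, over the $1,250 cap, so traveler pays $1,250 − $858.50 = $391.50.

$391.50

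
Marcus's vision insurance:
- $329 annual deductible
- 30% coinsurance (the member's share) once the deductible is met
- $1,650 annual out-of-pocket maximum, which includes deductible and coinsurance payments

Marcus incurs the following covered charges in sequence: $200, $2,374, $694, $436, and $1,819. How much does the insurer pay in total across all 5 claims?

$3,873

Claim 1 ($200): fully absorbed by the deductible. Member owes $200 (running OOP $200). Insurer: $200 − $200 = $0.
Claim 2 ($2,374): deductible takes $129, $2,245 remains; 30% of $2,245 = $673.50. Cost to member: $802.50. OOP to date $1,002.50. Plan pays $2,374 − $802.50 = $1,571.50.
Claim 3 ($694): deductible met; 30% of $694 = $208.20. Cost to member: $208.20. OOP to date $1,210.70. Insurer: $694 − $208.20 = $485.80.
Claim 4 ($436): 30% coinsurance on $436 = $130.80. Member owes $130.80 (running OOP $1,341.50). Insurer: $436 − $130.80 = $305.20.
Claim 5 ($1,819): deductible already satisfied, so member's share is 30% × $1,819 = $545.70. OOP would hit $1,887.20 > $1,650, so the cap limits the member to $1,650 − $1,341.50 = $308.50. Insurer: $1,819 − $308.50 = $1,510.50.
Insurer total: $0 + $1,571.50 + $485.80 + $305.20 + $1,510.50 = $3,873.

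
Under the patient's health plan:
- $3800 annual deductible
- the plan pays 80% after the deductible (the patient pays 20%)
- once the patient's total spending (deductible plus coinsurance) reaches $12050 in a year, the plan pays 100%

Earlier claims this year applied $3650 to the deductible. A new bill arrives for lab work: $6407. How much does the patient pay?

$3650 of the $3800 deductible is already met, leaving $150.
After the $150 deductible portion, $6407 − $150 = $6257 is subject to coinsurance.
Coinsurance: $6257 × 20% = $1251.40.
So the patient owes $150 + $1251.40 = $1401.40 before any cap.
Cumulative spending $3650 + $1401.40 = $5051.40 stays under the $12050 maximum.

$1401.40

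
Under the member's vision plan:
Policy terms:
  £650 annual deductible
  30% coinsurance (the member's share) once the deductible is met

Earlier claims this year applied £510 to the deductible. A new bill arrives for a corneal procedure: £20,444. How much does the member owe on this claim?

£6,231.20

Deductible still to meet: £650 − £510 = £140.
That leaves £20,444 − £140 = £20,304 for coinsurance.
Coinsurance: £20,304 × 30% = £6,091.20.
So the member owes £140 + £6,091.20 = £6,231.20.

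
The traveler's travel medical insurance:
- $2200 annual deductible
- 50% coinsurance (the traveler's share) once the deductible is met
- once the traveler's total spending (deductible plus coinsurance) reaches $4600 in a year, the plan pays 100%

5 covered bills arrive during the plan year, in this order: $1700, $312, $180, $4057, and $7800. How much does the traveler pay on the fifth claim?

$375.50

#1 ($1700): fully absorbed by the deductible. Traveler pays $1700; OOP now $1700.
#2 ($312): fully absorbed by the deductible. Traveler owes $312 (running OOP $2012).
#3 ($180): all of it applies to the deductible. Traveler owes $180 (running OOP $2192).
#4 ($4057): $8 finishes the deductible; $4049 goes to coinsurance; coinsurance $4049 × 50% = $2024.50. Cost to traveler: $2032.50. OOP to date $4224.50.
#5 ($7800): deductible already satisfied, so traveler's share is 50% × $7800 = $3900. OOP would hit $8124.50 > $4600, so the cap limits the traveler to $4600 − $4224.50 = $375.50.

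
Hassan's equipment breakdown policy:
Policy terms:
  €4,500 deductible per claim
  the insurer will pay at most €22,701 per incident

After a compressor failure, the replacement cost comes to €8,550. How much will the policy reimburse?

€4,050

After the deductible, €8,550 − €4,500 = €4,050 remains.
That's under the €22,701 cap, so the insurer reimburses the full €4,050.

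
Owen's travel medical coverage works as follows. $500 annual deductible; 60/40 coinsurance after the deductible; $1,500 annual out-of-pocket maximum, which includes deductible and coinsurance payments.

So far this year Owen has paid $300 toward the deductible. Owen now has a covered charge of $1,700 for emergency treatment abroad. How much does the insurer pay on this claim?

Remaining deductible: $500 − $300 = $200.
After the $200 deductible portion, $1,700 − $200 = $1,500 is subject to coinsurance.
Coinsurance: $1,500 × 40% = $600.
That puts the traveler's cost at $200 + $600 = $800 before any cap.
Year-to-date out-of-pocket becomes $300 + $800 = $1,100, still under the $1,500 maximum, so no cap applies.
The insurer covers the remainder: $1,700 − $800 = $900.

$900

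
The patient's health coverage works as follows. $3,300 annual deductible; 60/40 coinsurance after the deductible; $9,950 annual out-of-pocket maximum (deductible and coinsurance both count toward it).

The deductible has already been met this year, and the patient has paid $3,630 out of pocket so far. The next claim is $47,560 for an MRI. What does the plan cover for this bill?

$41,240

The deductible is already satisfied, so the full bill goes to coinsurance.
Patient's 40% share of $47,560 is $19,024.
Year-to-date out-of-pocket would reach $3,630 + $19,024 = $22,654, above the $9,950 maximum, so the patient pays only $9,950 − $3,630 = $6,320.
The insurer covers the remainder: $47,560 − $6,320 = $41,240.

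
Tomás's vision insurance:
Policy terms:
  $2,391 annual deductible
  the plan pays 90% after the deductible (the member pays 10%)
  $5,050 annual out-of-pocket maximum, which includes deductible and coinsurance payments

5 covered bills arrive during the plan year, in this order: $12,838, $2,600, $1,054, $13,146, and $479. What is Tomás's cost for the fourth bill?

Bill 1, $12,838: $2,391 finishes the deductible; $10,447 goes to coinsurance; member's 10% is $1,044.70. Member owes $3,435.70 (running OOP $3,435.70).
Bill 2, $2,600: 10% coinsurance on $2,600 = $260. Member pays $260; OOP now $3,695.70.
Bill 3, $1,054: deductible already satisfied, so member's share is 10% × $1,054 = $105.40. Cost to member: $105.40. OOP to date $3,801.10.
Bill 4, $13,146: deductible met; 10% of $13,146 = $1,314.60. That would push OOP to $5,115.70, over the $5,050 cap, so member pays $5,050 − $3,801.10 = $1,248.90.

$1,248.90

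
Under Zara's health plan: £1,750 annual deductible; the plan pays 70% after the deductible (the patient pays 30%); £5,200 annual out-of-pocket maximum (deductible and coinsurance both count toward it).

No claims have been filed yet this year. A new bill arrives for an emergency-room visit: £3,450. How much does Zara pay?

The full £1,750 deductible is still open; £1,750 of this bill applies to it.
After the £1,750 deductible portion, £3,450 − £1,750 = £1,700 is subject to coinsurance.
Coinsurance: £1,700 × 30% = £510.
Patient responsibility before any cap: £1,750 + £510 = £2,260.
Year-to-date out-of-pocket becomes £0 + £2,260 = £2,260, still under the £5,200 maximum, so no cap applies.

£2,260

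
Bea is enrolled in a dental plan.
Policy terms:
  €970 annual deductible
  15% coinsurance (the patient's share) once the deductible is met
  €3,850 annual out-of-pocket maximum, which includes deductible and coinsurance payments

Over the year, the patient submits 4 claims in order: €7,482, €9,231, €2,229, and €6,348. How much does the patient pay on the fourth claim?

Claim 1 — €7,482: €970 to deductible, leaving €6,512; coinsurance €6,512 × 15% = €976.80. Cost to patient: €1,946.80. OOP to date €1,946.80.
Claim 2 — €9,231: deductible met; 15% of €9,231 = €1,384.65. Patient owes €1,384.65 (running OOP €3,331.45).
Claim 3 — €2,229: 15% coinsurance on €2,229 = €334.35. Patient owes €334.35 (running OOP €3,665.80).
Claim 4 — €6,348: deductible already satisfied, so patient's share is 15% × €6,348 = €952.20. Adding that to €3,665.80 gives €4,618, past the €3,850 cap; patient pays only €3,850 − €3,665.80 = €184.20.

€184.20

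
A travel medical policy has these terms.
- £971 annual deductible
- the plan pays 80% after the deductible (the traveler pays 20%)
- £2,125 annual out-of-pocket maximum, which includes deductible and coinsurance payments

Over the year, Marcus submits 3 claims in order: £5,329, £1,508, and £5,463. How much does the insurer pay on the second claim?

£1,225.60

Claim 1 — £5,329: £971 finishes the deductible; £4,358 goes to coinsurance; traveler's 20% is £871.60. Cost to traveler: £1,842.60. OOP to date £1,842.60. Plan pays £5,329 − £1,842.60 = £3,486.40.
Claim 2 — £1,508: 20% coinsurance on £1,508 = £301.60. OOP would hit £2,144.20 > £2,125, so the cap limits the traveler to £2,125 − £1,842.60 = £282.40. Insurer: £1,508 − £282.40 = £1,225.60.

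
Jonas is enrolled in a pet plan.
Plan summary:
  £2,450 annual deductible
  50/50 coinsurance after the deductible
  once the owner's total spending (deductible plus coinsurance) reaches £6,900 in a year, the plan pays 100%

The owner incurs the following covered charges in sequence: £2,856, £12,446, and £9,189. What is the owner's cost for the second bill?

#1 (£2,856): £2,450 to deductible, leaving £406; owner's 50% is £203. Owner owes £2,653 (running OOP £2,653).
#2 (£12,446): deductible already satisfied, so owner's share is 50% × £12,446 = £6,223. That would push OOP to £8,876, over the £6,900 cap, so owner pays £6,900 − £2,653 = £4,247.

£4,247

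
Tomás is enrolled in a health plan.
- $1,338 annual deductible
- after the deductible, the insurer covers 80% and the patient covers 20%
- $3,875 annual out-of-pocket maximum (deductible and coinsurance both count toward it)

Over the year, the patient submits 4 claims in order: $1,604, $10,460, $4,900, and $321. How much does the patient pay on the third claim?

Bill 1, $1,604: $1,338 finishes the deductible; $266 goes to coinsurance; patient's 20% is $53.20. Patient owes $1,391.20 (running OOP $1,391.20).
Bill 2, $10,460: deductible already satisfied, so patient's share is 20% × $10,460 = $2,092. Patient owes $2,092 (running OOP $3,483.20).
Bill 3, $4,900: deductible already satisfied, so patient's share is 20% × $4,900 = $980. Adding that to $3,483.20 gives $4,463.20, past the $3,875 cap; patient pays only $3,875 − $3,483.20 = $391.80.

$391.80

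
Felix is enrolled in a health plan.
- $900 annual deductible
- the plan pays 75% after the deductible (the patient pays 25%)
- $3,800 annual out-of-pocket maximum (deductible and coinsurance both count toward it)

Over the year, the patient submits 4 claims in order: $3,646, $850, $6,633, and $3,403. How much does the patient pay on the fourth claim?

$342.75

#1 ($3,646): $900 to deductible, leaving $2,746; patient's 25% is $686.50. Patient owes $1,586.50 (running OOP $1,586.50).
#2 ($850): deductible met; 25% of $850 = $212.50. Patient owes $212.50 (running OOP $1,799).
#3 ($6,633): 25% coinsurance on $6,633 = $1,658.25. Patient owes $1,658.25 (running OOP $3,457.25).
#4 ($3,403): deductible met; 25% of $3,403 = $850.75. That would push OOP to $4,308, over the $3,800 cap, so patient pays $3,800 − $3,457.25 = $342.75.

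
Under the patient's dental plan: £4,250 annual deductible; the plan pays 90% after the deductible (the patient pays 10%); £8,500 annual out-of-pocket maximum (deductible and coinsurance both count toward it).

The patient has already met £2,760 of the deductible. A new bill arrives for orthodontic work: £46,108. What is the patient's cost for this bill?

£5,740

Deductible still to meet: £4,250 − £2,760 = £1,490.
The remaining £44,618 (= £46,108 − £1,490) moves to coinsurance.
10% of £44,618 = £4,461.80 falls to the patient.
So the patient owes £1,490 + £4,461.80 = £5,951.80 before any cap.
That would bring total out-of-pocket to £8,711.80, past the £8,500 cap. The patient is capped at £8,500 − £2,760 = £5,740 on this claim.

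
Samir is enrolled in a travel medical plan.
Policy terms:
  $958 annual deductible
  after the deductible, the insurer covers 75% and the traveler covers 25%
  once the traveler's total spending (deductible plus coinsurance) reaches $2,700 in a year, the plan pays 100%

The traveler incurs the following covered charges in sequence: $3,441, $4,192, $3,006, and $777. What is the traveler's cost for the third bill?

$73.25

Bill 1, $3,441: $958 to deductible, leaving $2,483; traveler's 25% is $620.75. Traveler owes $1,578.75 (running OOP $1,578.75).
Bill 2, $4,192: deductible met; 25% of $4,192 = $1,048. Traveler owes $1,048 (running OOP $2,626.75).
Bill 3, $3,006: deductible already satisfied, so traveler's share is 25% × $3,006 = $751.50. Adding that to $2,626.75 gives $3,378.25, past the $2,700 cap; traveler pays only $2,700 − $2,626.75 = $73.25.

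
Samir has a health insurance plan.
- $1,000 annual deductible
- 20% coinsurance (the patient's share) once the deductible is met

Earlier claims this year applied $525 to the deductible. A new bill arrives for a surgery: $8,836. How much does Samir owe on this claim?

$2,147.20

Remaining deductible: $1,000 − $525 = $475.
After the $475 deductible portion, $8,836 − $475 = $8,361 is subject to coinsurance.
20% of $8,361 = $1,672.20 falls to the patient.
Patient responsibility: $475 + $1,672.20 = $2,147.20.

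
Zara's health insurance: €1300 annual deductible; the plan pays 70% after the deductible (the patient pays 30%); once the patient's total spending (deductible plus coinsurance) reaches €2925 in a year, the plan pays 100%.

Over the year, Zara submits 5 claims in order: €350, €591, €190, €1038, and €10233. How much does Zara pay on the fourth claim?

Claim 1 (€350): fully absorbed by the deductible. Patient owes €350 (running OOP €350).
Claim 2 (€591): entire amount goes to the deductible. Cost to patient: €591. OOP to date €941.
Claim 3 (€190): fully absorbed by the deductible. Patient pays €190; OOP now €1131.
Claim 4 (€1038): deductible takes €169, €869 remains; 30% of €869 = €260.70. Patient owes €429.70 (running OOP €1560.70).

€429.70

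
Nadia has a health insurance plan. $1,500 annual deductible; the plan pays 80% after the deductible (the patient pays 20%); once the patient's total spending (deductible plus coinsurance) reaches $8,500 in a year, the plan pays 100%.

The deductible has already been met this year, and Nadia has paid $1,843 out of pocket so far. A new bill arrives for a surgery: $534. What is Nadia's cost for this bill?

The deductible is already satisfied, so the full bill goes to coinsurance.
Patient's 20% share of $534 is $106.80.
Total out-of-pocket so far would be $1,843 + $106.80 = $1,949.80, below the $8,500 cap — no reduction.

$106.80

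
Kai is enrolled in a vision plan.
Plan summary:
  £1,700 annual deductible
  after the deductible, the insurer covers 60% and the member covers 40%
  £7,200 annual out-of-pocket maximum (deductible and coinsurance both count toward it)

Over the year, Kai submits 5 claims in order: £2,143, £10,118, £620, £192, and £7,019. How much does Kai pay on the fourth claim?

Claim 1 — £2,143: £1,700 to deductible, leaving £443; 40% of £443 = £177.20. Member pays £1,877.20; OOP now £1,877.20.
Claim 2 — £10,118: deductible already satisfied, so member's share is 40% × £10,118 = £4,047.20. Member owes £4,047.20 (running OOP £5,924.40).
Claim 3 — £620: deductible already satisfied, so member's share is 40% × £620 = £248. Member pays £248; OOP now £6,172.40.
Claim 4 — £192: deductible met; 40% of £192 = £76.80. Member owes £76.80 (running OOP £6,249.20).

£76.80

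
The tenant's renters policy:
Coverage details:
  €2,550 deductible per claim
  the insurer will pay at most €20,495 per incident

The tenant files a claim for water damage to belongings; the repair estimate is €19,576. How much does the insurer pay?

Less the €2,550 deductible: €19,576 − €2,550 = €17,026.
€17,026 is within the €20,495 limit, so the insurer pays €17,026.

€17,026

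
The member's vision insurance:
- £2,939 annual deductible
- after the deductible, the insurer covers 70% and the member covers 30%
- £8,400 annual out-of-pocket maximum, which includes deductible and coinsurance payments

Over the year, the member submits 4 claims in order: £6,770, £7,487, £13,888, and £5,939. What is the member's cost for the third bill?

£2,065.60

#1 (£6,770): £2,939 to deductible, leaving £3,831; 30% of £3,831 = £1,149.30. Member pays £4,088.30; OOP now £4,088.30.
#2 (£7,487): deductible already satisfied, so member's share is 30% × £7,487 = £2,246.10. Cost to member: £2,246.10. OOP to date £6,334.40.
#3 (£13,888): deductible already satisfied, so member's share is 30% × £13,888 = £4,166.40. That would push OOP to £10,500.80, over the £8,400 cap, so member pays £8,400 − £6,334.40 = £2,065.60.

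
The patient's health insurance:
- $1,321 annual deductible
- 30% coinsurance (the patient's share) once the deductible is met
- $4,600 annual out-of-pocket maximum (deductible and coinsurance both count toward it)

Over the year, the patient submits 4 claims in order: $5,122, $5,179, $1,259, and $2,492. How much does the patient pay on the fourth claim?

Claim 1 — $5,122: deductible takes $1,321, $3,801 remains; coinsurance $3,801 × 30% = $1,140.30. Cost to patient: $2,461.30. OOP to date $2,461.30.
Claim 2 — $5,179: 30% coinsurance on $5,179 = $1,553.70. Patient owes $1,553.70 (running OOP $4,015).
Claim 3 — $1,259: deductible met; 30% of $1,259 = $377.70. Patient owes $377.70 (running OOP $4,392.70).
Claim 4 — $2,492: 30% coinsurance on $2,492 = $747.60. Adding that to $4,392.70 gives $5,140.30, past the $4,600 cap; patient pays only $4,600 − $4,392.70 = $207.30.

$207.30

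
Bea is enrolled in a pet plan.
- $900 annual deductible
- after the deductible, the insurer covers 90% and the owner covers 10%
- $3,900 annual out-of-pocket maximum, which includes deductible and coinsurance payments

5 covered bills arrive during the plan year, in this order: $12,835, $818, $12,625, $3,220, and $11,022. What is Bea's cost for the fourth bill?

Bill 1, $12,835: deductible takes $900, $11,935 remains; 10% of $11,935 = $1,193.50. Cost to owner: $2,093.50. OOP to date $2,093.50.
Bill 2, $818: 10% coinsurance on $818 = $81.80. Cost to owner: $81.80. OOP to date $2,175.30.
Bill 3, $12,625: deductible already satisfied, so owner's share is 10% × $12,625 = $1,262.50. Owner owes $1,262.50 (running OOP $3,437.80).
Bill 4, $3,220: deductible met; 10% of $3,220 = $322. Owner pays $322; OOP now $3,759.80.

$322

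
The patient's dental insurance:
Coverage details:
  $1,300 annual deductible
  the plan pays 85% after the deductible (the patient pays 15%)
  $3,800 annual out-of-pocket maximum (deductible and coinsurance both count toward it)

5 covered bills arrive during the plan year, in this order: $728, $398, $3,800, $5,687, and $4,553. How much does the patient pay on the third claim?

Claim 1 — $728: entire amount goes to the deductible. Patient owes $728 (running OOP $728).
Claim 2 — $398: entire amount goes to the deductible. Patient owes $398 (running OOP $1,126).
Claim 3 — $3,800: deductible takes $174, $3,626 remains; patient's 15% is $543.90. Patient pays $717.90; OOP now $1,843.90.

$717.90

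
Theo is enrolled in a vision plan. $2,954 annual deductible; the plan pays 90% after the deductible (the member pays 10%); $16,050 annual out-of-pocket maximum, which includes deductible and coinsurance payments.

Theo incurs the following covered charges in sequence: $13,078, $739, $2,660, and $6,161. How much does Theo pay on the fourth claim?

Bill 1, $13,078: $2,954 to deductible, leaving $10,124; coinsurance $10,124 × 10% = $1,012.40. Member owes $3,966.40 (running OOP $3,966.40).
Bill 2, $739: deductible met; 10% of $739 = $73.90. Member pays $73.90; OOP now $4,040.30.
Bill 3, $2,660: deductible met; 10% of $2,660 = $266. Member owes $266 (running OOP $4,306.30).
Bill 4, $6,161: 10% coinsurance on $6,161 = $616.10. Member owes $616.10 (running OOP $4,922.40).

$616.10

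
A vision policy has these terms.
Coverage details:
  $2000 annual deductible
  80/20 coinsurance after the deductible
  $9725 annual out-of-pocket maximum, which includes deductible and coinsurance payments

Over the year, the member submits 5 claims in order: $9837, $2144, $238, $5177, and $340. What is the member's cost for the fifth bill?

Claim 1 ($9837): $2000 finishes the deductible; $7837 goes to coinsurance; member's 20% is $1567.40. Member pays $3567.40; OOP now $3567.40.
Claim 2 ($2144): deductible already satisfied, so member's share is 20% × $2144 = $428.80. Member owes $428.80 (running OOP $3996.20).
Claim 3 ($238): deductible met; 20% of $238 = $47.60. Member pays $47.60; OOP now $4043.80.
Claim 4 ($5177): deductible met; 20% of $5177 = $1035.40. Member owes $1035.40 (running OOP $5079.20).
Claim 5 ($340): deductible already satisfied, so member's share is 20% × $340 = $68. Member owes $68 (running OOP $5147.20).

$68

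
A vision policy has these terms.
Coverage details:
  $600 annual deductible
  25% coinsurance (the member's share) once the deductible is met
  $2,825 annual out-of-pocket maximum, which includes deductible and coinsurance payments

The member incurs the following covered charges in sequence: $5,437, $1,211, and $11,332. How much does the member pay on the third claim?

Claim 1 — $5,437: deductible takes $600, $4,837 remains; 25% of $4,837 = $1,209.25. Member owes $1,809.25 (running OOP $1,809.25).
Claim 2 — $1,211: deductible already satisfied, so member's share is 25% × $1,211 = $302.75. Member owes $302.75 (running OOP $2,112).
Claim 3 — $11,332: 25% coinsurance on $11,332 = $2,833. OOP would hit $4,945 > $2,825, so the cap limits the member to $2,825 − $2,112 = $713.

$713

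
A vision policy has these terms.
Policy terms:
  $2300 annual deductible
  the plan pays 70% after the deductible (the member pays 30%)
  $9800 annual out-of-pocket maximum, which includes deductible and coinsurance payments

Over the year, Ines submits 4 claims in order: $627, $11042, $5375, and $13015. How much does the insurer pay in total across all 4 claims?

$20259

Claim 1 — $627: fully absorbed by the deductible. Cost to member: $627. OOP to date $627. Insurer: $627 − $627 = $0.
Claim 2 — $11042: $1673 finishes the deductible; $9369 goes to coinsurance; coinsurance $9369 × 30% = $2810.70. Member pays $4483.70; OOP now $5110.70. Plan pays $11042 − $4483.70 = $6558.30.
Claim 3 — $5375: deductible met; 30% of $5375 = $1612.50. Member owes $1612.50 (running OOP $6723.20). Insurer: $5375 − $1612.50 = $3762.50.
Claim 4 — $13015: deductible already satisfied, so member's share is 30% × $13015 = $3904.50. OOP would hit $10627.70 > $9800, so the cap limits the member to $9800 − $6723.20 = $3076.80. Insurer: $13015 − $3076.80 = $9938.20.
Insurer total = bills − member's total = $30059 − $9800 = $20259.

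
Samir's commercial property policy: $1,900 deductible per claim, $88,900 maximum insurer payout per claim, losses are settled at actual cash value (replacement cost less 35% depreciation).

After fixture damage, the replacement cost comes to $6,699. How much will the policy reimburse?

$2,454.35

Depreciate 35%: the covered value is $6,699 × 0.65 = $4,354.35.
Less the $1,900 deductible: $4,354.35 − $1,900 = $2,454.35.
That's under the $88,900 cap, so the insurer reimburses the full $2,454.35.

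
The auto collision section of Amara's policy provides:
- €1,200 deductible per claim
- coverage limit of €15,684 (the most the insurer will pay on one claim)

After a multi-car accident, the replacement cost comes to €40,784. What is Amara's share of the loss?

Subtract the deductible: €40,784 − €1,200 = €39,584.
The €15,684 per-incident cap binds; insurer pays €15,684.
The driver bears the rest of the original loss: €40,784 − €15,684 = €25,100.

€25,100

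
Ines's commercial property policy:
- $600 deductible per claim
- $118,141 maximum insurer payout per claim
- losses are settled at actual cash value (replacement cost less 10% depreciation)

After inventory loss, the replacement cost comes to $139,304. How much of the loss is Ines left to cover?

Actual cash value after 10% depreciation: $139,304 × 90% = $125,373.60.
After the deductible, $125,373.60 − $600 = $124,773.60 remains.
Since $124,773.60 > $118,141, the payout is capped at $118,141.
The business bears the rest of the original loss: $139,304 − $118,141 = $21,163.

$21,163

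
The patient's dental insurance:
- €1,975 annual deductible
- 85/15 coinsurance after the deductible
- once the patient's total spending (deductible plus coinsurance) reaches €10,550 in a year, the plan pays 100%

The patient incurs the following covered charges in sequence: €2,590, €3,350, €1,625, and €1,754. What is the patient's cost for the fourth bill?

€263.10

Claim 1 (€2,590): €1,975 to deductible, leaving €615; 15% of €615 = €92.25. Cost to patient: €2,067.25. OOP to date €2,067.25.
Claim 2 (€3,350): deductible met; 15% of €3,350 = €502.50. Cost to patient: €502.50. OOP to date €2,569.75.
Claim 3 (€1,625): deductible already satisfied, so patient's share is 15% × €1,625 = €243.75. Patient pays €243.75; OOP now €2,813.50.
Claim 4 (€1,754): deductible already satisfied, so patient's share is 15% × €1,754 = €263.10. Patient pays €263.10; OOP now €3,076.60.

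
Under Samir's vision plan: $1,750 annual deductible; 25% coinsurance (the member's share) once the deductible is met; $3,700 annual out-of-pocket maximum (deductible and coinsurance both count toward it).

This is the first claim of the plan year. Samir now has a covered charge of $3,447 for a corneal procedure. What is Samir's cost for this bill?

$2,174.25

Nothing has been paid toward the $1,750 deductible, so the first $1,750 of this charge is applied there.
That leaves $3,447 − $1,750 = $1,697 for coinsurance.
Coinsurance: $1,697 × 25% = $424.25.
So the member owes $1,750 + $424.25 = $2,174.25 before any cap.
Year-to-date out-of-pocket becomes $0 + $2,174.25 = $2,174.25, still under the $3,700 maximum, so no cap applies.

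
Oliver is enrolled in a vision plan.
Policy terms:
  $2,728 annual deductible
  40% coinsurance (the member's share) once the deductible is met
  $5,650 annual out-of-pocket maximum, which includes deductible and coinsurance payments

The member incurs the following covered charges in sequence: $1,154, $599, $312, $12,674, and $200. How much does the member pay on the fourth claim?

$3,585

Bill 1, $1,154: fully absorbed by the deductible. Member pays $1,154; OOP now $1,154.
Bill 2, $599: all of it applies to the deductible. Member owes $599 (running OOP $1,753).
Bill 3, $312: fully absorbed by the deductible. Member pays $312; OOP now $2,065.
Bill 4, $12,674: deductible takes $663, $12,011 remains; member's 40% is $4,804.40. Together that's $663 + $4,804.40 = $5,467.40. Adding that to $2,065 gives $7,532.40, past the $5,650 cap; member pays only $5,650 − $2,065 = $3,585.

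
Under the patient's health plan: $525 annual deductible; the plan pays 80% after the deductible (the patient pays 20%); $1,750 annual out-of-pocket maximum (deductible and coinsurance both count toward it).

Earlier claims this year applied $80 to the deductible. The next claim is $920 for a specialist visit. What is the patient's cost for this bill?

Deductible still to meet: $525 − $80 = $445.
The remaining $475 (= $920 − $445) moves to coinsurance.
20% of $475 = $95 falls to the patient.
That puts the patient's cost at $445 + $95 = $540 before any cap.
Cumulative spending $80 + $540 = $620 stays under the $1,750 maximum.

$540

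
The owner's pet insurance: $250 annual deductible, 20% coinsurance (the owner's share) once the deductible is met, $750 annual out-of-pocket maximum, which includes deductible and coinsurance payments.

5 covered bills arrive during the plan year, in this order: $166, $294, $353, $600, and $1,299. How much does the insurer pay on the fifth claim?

$1,039.20

Bill 1, $166: entire amount goes to the deductible. Owner pays $166; OOP now $166. Insurer: $166 − $166 = $0.
Bill 2, $294: $84 finishes the deductible; $210 goes to coinsurance; 20% of $210 = $42. Owner owes $126 (running OOP $292). Plan pays $294 − $126 = $168.
Bill 3, $353: deductible already satisfied, so owner's share is 20% × $353 = $70.60. Cost to owner: $70.60. OOP to date $362.60. Plan pays $353 − $70.60 = $282.40.
Bill 4, $600: deductible already satisfied, so owner's share is 20% × $600 = $120. Owner pays $120; OOP now $482.60. Insurer: $600 − $120 = $480.
Bill 5, $1,299: 20% coinsurance on $1,299 = $259.80. Owner pays $259.80; OOP now $742.40. Plan pays $1,299 − $259.80 = $1,039.20.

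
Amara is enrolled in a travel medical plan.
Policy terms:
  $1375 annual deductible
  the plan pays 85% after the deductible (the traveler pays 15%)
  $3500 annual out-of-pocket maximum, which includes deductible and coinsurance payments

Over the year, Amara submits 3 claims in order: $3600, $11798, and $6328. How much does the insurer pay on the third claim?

Claim 1 ($3600): $1375 finishes the deductible; $2225 goes to coinsurance; traveler's 15% is $333.75. Traveler pays $1708.75; OOP now $1708.75. Insurer: $3600 − $1708.75 = $1891.25.
Claim 2 ($11798): deductible already satisfied, so traveler's share is 15% × $11798 = $1769.70. Cost to traveler: $1769.70. OOP to date $3478.45. Insurer: $11798 − $1769.70 = $10028.30.
Claim 3 ($6328): deductible already satisfied, so traveler's share is 15% × $6328 = $949.20. Adding that to $3478.45 gives $4427.65, past the $3500 cap; traveler pays only $3500 − $3478.45 = $21.55. Insurer: $6328 − $21.55 = $6306.45.

$6306.45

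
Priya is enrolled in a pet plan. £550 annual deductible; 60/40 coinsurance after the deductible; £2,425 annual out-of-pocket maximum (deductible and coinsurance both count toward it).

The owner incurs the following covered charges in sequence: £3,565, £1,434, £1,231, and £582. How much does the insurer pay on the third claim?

£1,135.60

Claim 1 — £3,565: £550 to deductible, leaving £3,015; owner's 40% is £1,206. Owner owes £1,756 (running OOP £1,756). Insurer: £3,565 − £1,756 = £1,809.
Claim 2 — £1,434: deductible already satisfied, so owner's share is 40% × £1,434 = £573.60. Cost to owner: £573.60. OOP to date £2,329.60. Insurer: £1,434 − £573.60 = £860.40.
Claim 3 — £1,231: deductible met; 40% of £1,231 = £492.40. That would push OOP to £2,822, over the £2,425 cap, so owner pays £2,425 − £2,329.60 = £95.40. Plan pays £1,231 − £95.40 = £1,135.60.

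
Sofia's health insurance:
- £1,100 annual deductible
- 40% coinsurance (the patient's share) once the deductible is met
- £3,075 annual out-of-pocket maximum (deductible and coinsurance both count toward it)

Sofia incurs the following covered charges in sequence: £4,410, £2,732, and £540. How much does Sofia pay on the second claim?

£651

Claim 1 (£4,410): £1,100 finishes the deductible; £3,310 goes to coinsurance; 40% of £3,310 = £1,324. Patient pays £2,424; OOP now £2,424.
Claim 2 (£2,732): 40% coinsurance on £2,732 = £1,092.80. Adding that to £2,424 gives £3,516.80, past the £3,075 cap; patient pays only £3,075 − £2,424 = £651.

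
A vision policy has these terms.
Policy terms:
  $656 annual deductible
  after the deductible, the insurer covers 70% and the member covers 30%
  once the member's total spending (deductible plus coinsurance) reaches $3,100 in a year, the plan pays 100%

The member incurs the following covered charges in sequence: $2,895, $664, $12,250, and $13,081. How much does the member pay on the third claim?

Claim 1 ($2,895): deductible takes $656, $2,239 remains; 30% of $2,239 = $671.70. Member pays $1,327.70; OOP now $1,327.70.
Claim 2 ($664): deductible met; 30% of $664 = $199.20. Cost to member: $199.20. OOP to date $1,526.90.
Claim 3 ($12,250): deductible met; 30% of $12,250 = $3,675. OOP would hit $5,201.90 > $3,100, so the cap limits the member to $3,100 − $1,526.90 = $1,573.10.

$1,573.10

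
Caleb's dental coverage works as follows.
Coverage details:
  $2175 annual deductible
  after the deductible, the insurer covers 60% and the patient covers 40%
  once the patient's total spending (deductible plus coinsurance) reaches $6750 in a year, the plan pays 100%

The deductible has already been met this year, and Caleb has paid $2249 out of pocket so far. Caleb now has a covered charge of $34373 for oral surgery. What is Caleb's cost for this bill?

With the deductible met, the entire $34373 is subject to coinsurance.
40% of $34373 = $13749.20 falls to the patient.
That would bring total out-of-pocket to $15998.20, past the $6750 cap. The patient is capped at $6750 − $2249 = $4501 on this claim.

$4501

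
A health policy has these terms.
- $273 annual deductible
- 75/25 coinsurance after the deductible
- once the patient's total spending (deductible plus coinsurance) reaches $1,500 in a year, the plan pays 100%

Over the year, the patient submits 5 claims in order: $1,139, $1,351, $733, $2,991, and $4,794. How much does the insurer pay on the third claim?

Bill 1, $1,139: deductible takes $273, $866 remains; patient's 25% is $216.50. Patient owes $489.50 (running OOP $489.50). Insurer: $1,139 − $489.50 = $649.50.
Bill 2, $1,351: deductible met; 25% of $1,351 = $337.75. Patient owes $337.75 (running OOP $827.25). Insurer: $1,351 − $337.75 = $1,013.25.
Bill 3, $733: 25% coinsurance on $733 = $183.25. Patient owes $183.25 (running OOP $1,010.50). Insurer: $733 − $183.25 = $549.75.

$549.75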